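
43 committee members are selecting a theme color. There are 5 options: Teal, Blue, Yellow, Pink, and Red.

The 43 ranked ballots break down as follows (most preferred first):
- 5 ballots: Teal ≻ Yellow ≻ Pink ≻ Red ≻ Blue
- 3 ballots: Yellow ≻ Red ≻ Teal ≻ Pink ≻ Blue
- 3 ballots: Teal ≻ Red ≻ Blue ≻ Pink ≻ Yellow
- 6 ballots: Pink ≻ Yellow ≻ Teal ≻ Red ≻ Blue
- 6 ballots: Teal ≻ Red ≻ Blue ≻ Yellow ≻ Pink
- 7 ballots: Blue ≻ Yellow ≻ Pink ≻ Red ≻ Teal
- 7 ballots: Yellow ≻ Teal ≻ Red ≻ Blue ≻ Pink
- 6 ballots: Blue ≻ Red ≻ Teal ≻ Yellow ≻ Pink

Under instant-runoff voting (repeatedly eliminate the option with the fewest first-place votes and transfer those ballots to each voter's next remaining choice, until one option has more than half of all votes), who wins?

Yellow

Round 1: Teal 14, Blue 13, Yellow 10, Pink 6, Red 0. Red eliminated.
Round 2: Teal 14, Blue 13, Yellow 10, Pink 6. Pink eliminated.
Round 3: Teal 14, Blue 13, Yellow 16. Blue eliminated.
Round 4: Teal 20, Yellow 23. Yellow has a majority (≥22).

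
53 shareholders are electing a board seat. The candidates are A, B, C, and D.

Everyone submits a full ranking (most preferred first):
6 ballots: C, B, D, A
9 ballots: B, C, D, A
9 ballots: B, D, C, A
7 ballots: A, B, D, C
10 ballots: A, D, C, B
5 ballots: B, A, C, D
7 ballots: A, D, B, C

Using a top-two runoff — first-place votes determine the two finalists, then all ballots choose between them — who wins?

B

Round 1 first-place votes: A 24, B 23, C 6, D 0. A and B advance.
Runoff: A is ranked above B on 24 ballots, B above A on 29.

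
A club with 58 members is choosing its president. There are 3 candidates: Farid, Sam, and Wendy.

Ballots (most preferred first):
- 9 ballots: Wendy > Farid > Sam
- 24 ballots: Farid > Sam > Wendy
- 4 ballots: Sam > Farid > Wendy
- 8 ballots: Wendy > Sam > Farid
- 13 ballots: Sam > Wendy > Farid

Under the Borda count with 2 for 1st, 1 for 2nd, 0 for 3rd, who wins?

Sam

Farid: 9×1 + 24×2 + 4×1 + 8×0 + 13×0 = 61
Sam: 9×0 + 24×1 + 4×2 + 8×1 + 13×2 = 66
Wendy: 9×2 + 24×0 + 4×0 + 8×2 + 13×1 = 47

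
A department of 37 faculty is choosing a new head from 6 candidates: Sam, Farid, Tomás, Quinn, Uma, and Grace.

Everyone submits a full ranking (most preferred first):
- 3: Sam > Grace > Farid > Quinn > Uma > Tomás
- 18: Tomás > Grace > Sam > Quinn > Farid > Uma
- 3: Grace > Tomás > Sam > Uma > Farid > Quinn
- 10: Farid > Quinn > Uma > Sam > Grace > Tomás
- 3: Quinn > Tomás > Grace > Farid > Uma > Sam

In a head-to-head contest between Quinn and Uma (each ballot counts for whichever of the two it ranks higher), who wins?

Quinn

Quinn is ranked above Uma on 34 ballots; Uma above Quinn on 3.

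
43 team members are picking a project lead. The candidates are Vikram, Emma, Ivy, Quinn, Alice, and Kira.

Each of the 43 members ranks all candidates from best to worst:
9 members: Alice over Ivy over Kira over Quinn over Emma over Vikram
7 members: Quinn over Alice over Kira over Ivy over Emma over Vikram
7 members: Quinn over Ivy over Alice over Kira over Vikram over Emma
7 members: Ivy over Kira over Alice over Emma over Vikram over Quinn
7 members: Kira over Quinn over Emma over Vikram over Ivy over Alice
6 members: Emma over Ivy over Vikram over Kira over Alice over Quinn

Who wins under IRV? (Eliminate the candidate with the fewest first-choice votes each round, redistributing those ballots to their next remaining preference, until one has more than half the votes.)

Ivy

Round 1: Vikram 0, Emma 6, Ivy 7, Quinn 14, Alice 9, Kira 7. Vikram eliminated.
Round 2: Emma 6, Ivy 7, Quinn 14, Alice 9, Kira 7. Emma eliminated.
Round 3: Ivy 13, Quinn 14, Alice 9, Kira 7. Kira eliminated.
Round 4: Ivy 13, Quinn 21, Alice 9. Alice eliminated.
Round 5: Ivy 22, Quinn 21. Ivy has a majority (≥22).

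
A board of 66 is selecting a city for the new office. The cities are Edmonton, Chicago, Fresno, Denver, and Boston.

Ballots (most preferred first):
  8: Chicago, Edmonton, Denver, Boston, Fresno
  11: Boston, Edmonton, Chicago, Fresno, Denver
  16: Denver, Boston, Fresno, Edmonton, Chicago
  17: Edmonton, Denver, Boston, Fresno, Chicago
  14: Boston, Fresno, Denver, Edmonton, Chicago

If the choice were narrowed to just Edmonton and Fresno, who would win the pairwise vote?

Edmonton

Edmonton is ranked above Fresno on 36 ballots; Fresno above Edmonton on 30.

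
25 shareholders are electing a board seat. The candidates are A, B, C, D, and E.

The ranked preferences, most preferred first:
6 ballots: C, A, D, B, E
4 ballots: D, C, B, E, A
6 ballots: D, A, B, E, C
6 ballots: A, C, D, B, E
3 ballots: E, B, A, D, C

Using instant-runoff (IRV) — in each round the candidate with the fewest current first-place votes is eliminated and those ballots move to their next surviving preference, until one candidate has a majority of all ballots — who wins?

Round 1: A 6, B 0, C 6, D 10, E 3. B eliminated.
Round 2: A 6, C 6, D 10, E 3. E eliminated.
Round 3: A 9, C 6, D 10. C eliminated.
Round 4: A 15, D 10. A has a majority (≥13).

A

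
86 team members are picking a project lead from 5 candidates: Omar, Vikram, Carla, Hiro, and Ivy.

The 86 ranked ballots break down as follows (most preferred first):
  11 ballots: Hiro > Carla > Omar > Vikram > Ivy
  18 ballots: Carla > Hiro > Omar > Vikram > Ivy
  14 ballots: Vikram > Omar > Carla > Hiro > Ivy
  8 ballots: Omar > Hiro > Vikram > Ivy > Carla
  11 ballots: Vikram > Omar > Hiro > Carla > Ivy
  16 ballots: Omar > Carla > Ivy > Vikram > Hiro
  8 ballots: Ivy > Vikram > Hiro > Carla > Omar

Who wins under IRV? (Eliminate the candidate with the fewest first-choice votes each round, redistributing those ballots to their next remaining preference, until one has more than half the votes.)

Round 1: Omar 24, Vikram 25, Carla 18, Hiro 11, Ivy 8. Ivy eliminated.
Round 2: Omar 24, Vikram 33, Carla 18, Hiro 11. Hiro eliminated.
Round 3: Omar 24, Vikram 33, Carla 29. Omar eliminated.
Round 4: Vikram 41, Carla 45. Carla has a majority (≥44).

Carla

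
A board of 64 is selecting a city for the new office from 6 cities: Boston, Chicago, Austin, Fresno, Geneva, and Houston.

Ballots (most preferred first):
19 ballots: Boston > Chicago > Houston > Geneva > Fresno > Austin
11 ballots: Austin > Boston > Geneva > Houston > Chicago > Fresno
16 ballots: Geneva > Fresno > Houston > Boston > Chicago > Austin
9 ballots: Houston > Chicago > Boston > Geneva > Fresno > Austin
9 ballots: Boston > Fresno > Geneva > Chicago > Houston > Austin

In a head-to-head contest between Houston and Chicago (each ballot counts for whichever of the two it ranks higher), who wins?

Houston is ranked above Chicago on 36 ballots; Chicago above Houston on 28.

Houston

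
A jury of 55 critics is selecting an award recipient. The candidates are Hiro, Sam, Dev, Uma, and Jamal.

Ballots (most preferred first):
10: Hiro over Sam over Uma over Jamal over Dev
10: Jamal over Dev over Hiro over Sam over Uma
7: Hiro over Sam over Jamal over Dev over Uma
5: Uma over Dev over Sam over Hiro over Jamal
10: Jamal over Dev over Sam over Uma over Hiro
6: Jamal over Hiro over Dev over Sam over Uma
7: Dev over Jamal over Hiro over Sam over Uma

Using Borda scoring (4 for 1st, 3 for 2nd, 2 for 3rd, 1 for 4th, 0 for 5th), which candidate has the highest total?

Jamal

Hiro: 10×4 + 10×2 + 7×4 + 5×1 + 10×0 + 6×3 + 7×2 = 125
Sam: 10×3 + 10×1 + 7×3 + 5×2 + 10×2 + 6×1 + 7×1 = 104
Dev: 10×0 + 10×3 + 7×1 + 5×3 + 10×3 + 6×2 + 7×4 = 122
Uma: 10×2 + 10×0 + 7×0 + 5×4 + 10×1 + 6×0 + 7×0 = 50
Jamal: 10×1 + 10×4 + 7×2 + 5×0 + 10×4 + 6×4 + 7×3 = 149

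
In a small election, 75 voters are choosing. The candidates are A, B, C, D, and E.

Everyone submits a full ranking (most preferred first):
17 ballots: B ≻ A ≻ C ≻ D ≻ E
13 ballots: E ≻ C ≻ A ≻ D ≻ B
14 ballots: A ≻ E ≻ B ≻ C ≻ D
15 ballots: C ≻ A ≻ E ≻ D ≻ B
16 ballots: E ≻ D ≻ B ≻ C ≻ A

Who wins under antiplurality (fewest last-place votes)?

C

Last-place votes: A 16, B 28, C 0, D 14, E 17.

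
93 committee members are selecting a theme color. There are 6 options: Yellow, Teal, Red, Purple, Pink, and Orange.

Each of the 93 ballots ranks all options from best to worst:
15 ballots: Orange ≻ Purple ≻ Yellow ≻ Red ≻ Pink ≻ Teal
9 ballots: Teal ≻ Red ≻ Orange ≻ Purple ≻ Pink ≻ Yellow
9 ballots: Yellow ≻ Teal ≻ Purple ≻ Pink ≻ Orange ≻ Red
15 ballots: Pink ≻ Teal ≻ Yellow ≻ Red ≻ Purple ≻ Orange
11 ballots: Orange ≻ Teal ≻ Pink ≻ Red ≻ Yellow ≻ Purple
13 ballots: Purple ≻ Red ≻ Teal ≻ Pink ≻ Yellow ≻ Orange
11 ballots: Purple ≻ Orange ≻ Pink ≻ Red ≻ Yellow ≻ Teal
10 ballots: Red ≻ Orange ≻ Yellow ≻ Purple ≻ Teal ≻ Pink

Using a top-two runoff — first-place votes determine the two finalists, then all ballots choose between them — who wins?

Purple

Round 1 first-place votes: Yellow 9, Teal 9, Red 10, Purple 24, Pink 15, Orange 26. Orange and Purple advance.
Runoff: Orange is ranked above Purple on 45 ballots, Purple above Orange on 48.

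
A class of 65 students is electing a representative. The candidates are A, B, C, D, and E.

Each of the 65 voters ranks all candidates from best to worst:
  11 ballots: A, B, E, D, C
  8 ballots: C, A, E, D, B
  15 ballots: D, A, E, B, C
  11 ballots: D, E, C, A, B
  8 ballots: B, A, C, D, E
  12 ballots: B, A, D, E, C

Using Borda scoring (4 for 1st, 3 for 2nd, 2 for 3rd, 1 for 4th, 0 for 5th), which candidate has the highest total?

A: 11×4 + 8×3 + 15×3 + 11×1 + 8×3 + 12×3 = 184
B: 11×3 + 8×0 + 15×1 + 11×0 + 8×4 + 12×4 = 128
C: 11×0 + 8×4 + 15×0 + 11×2 + 8×2 + 12×0 = 70
D: 11×1 + 8×1 + 15×4 + 11×4 + 8×1 + 12×2 = 155
E: 11×2 + 8×2 + 15×2 + 11×3 + 8×0 + 12×1 = 113

A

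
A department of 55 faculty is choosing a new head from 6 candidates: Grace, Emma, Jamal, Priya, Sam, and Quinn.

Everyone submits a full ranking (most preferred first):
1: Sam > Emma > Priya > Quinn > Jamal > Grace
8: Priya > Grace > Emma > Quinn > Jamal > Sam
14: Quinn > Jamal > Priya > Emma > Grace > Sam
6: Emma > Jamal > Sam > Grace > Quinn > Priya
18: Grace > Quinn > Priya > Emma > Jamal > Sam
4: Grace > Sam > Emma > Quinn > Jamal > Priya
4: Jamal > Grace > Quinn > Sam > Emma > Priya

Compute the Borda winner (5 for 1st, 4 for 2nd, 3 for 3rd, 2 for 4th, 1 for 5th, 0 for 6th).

Quinn

Grace: 1×0 + 8×4 + 14×1 + 6×2 + 18×5 + 4×5 + 4×4 = 184
Emma: 1×4 + 8×3 + 14×2 + 6×5 + 18×2 + 4×3 + 4×1 = 138
Jamal: 1×1 + 8×1 + 14×4 + 6×4 + 18×1 + 4×1 + 4×5 = 131
Priya: 1×3 + 8×5 + 14×3 + 6×0 + 18×3 + 4×0 + 4×0 = 139
Sam: 1×5 + 8×0 + 14×0 + 6×3 + 18×0 + 4×4 + 4×2 = 47
Quinn: 1×2 + 8×2 + 14×5 + 6×1 + 18×4 + 4×2 + 4×3 = 186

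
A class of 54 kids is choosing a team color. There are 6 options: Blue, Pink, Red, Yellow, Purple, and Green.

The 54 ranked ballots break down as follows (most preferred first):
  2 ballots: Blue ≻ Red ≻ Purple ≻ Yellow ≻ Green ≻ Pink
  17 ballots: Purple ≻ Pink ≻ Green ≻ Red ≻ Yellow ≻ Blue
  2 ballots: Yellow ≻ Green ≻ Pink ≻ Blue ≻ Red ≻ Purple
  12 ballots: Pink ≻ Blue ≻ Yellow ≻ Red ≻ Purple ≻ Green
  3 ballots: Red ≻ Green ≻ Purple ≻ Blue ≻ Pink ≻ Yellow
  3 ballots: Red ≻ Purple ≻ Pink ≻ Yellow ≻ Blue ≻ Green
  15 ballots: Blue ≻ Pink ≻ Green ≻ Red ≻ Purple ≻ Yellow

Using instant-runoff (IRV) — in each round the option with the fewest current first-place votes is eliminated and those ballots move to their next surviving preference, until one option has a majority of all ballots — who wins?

Blue

Round 1: Blue 17, Pink 12, Red 6, Yellow 2, Purple 17, Green 0. Green eliminated.
Round 2: Blue 17, Pink 12, Red 6, Yellow 2, Purple 17. Yellow eliminated.
Round 3: Blue 17, Pink 14, Red 6, Purple 17. Red eliminated.
Round 4: Blue 17, Pink 14, Purple 23. Pink eliminated.
Round 5: Blue 31, Purple 23. Blue has a majority (≥28).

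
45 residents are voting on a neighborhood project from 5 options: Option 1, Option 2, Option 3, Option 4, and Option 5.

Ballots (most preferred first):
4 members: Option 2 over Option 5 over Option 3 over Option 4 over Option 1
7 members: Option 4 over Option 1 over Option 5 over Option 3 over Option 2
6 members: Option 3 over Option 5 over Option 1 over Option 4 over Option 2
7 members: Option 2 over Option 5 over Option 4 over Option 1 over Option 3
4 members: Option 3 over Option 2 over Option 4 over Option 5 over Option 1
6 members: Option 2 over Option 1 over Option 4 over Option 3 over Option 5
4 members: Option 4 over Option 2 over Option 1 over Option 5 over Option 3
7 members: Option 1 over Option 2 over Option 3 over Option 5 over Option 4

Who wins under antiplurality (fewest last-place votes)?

Option 5

Last-place votes: Option 1 8, Option 2 13, Option 3 11, Option 4 7, Option 5 6.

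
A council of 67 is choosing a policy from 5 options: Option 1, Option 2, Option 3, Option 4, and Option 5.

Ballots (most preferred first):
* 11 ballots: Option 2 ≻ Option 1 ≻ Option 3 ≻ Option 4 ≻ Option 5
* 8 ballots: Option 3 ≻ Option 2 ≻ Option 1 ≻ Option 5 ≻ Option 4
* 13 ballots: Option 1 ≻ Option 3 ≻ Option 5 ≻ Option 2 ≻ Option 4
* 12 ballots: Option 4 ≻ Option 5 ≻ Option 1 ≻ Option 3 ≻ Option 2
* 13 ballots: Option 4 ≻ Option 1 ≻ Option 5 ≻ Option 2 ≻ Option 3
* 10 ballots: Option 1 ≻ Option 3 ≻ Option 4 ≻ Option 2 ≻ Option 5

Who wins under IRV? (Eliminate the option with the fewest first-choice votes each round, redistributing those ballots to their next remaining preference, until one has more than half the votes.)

Round 1: Option 1 23, Option 2 11, Option 3 8, Option 4 25, Option 5 0. Option 5 eliminated.
Round 2: Option 1 23, Option 2 11, Option 3 8, Option 4 25. Option 3 eliminated.
Round 3: Option 1 23, Option 2 19, Option 4 25. Option 2 eliminated.
Round 4: Option 1 42, Option 4 25. Option 1 has a majority (≥34).

Option 1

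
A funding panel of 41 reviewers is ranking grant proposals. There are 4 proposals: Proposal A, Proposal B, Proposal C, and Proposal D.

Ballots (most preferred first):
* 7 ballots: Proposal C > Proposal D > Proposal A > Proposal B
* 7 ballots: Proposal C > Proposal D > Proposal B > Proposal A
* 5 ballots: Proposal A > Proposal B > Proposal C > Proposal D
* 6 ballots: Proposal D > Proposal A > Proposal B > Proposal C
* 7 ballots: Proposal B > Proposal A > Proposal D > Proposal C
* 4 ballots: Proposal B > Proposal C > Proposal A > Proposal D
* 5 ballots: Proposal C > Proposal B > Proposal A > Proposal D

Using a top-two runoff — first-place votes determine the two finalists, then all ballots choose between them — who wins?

Proposal B

Round 1 first-place votes: Proposal A 5, Proposal B 11, Proposal C 19, Proposal D 6. Proposal C and Proposal B advance.
Runoff: Proposal C is ranked above Proposal B on 19 ballots, Proposal B above Proposal C on 22.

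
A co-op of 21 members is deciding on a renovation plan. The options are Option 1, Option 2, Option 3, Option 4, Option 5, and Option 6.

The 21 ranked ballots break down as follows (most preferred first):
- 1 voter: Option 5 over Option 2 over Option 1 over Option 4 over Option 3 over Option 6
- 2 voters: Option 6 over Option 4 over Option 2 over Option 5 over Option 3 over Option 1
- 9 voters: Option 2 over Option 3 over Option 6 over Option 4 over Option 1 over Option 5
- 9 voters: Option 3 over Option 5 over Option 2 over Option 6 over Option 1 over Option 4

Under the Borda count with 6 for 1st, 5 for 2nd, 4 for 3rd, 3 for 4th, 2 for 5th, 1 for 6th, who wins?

Option 3

Option 1: 1×4 + 2×1 + 9×2 + 9×2 = 42
Option 2: 1×5 + 2×4 + 9×6 + 9×4 = 103
Option 3: 1×2 + 2×2 + 9×5 + 9×6 = 105
Option 4: 1×3 + 2×5 + 9×3 + 9×1 = 49
Option 5: 1×6 + 2×3 + 9×1 + 9×5 = 66
Option 6: 1×1 + 2×6 + 9×4 + 9×3 = 76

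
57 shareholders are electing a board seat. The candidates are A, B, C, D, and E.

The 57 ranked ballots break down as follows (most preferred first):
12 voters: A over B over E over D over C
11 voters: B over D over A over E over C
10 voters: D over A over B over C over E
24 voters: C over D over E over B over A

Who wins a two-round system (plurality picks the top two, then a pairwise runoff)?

Round 1 first-place votes: A 12, B 11, C 24, D 10, E 0. C and A advance.
Runoff: C is ranked above A on 24 ballots, A above C on 33.

A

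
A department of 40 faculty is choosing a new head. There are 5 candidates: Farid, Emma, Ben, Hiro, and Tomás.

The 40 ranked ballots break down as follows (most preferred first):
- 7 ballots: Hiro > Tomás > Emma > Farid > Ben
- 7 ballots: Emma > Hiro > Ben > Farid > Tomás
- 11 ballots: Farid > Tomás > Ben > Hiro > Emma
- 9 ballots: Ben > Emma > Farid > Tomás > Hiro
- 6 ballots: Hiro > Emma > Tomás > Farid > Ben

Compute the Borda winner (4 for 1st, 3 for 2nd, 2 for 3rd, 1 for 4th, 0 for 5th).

Emma

Farid: 7×1 + 7×1 + 11×4 + 9×2 + 6×1 = 82
Emma: 7×2 + 7×4 + 11×0 + 9×3 + 6×3 = 87
Ben: 7×0 + 7×2 + 11×2 + 9×4 + 6×0 = 72
Hiro: 7×4 + 7×3 + 11×1 + 9×0 + 6×4 = 84
Tomás: 7×3 + 7×0 + 11×3 + 9×1 + 6×2 = 75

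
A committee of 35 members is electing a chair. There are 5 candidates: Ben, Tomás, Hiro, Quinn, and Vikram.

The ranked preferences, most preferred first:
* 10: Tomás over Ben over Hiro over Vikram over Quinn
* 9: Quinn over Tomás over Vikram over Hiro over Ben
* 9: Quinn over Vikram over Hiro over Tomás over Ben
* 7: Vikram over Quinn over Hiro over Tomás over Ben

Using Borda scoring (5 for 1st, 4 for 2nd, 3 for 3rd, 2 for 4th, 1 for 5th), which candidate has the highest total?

Quinn

Ben: 10×4 + 9×1 + 9×1 + 7×1 = 65
Tomás: 10×5 + 9×4 + 9×2 + 7×2 = 118
Hiro: 10×3 + 9×2 + 9×3 + 7×3 = 96
Quinn: 10×1 + 9×5 + 9×5 + 7×4 = 128
Vikram: 10×2 + 9×3 + 9×4 + 7×5 = 118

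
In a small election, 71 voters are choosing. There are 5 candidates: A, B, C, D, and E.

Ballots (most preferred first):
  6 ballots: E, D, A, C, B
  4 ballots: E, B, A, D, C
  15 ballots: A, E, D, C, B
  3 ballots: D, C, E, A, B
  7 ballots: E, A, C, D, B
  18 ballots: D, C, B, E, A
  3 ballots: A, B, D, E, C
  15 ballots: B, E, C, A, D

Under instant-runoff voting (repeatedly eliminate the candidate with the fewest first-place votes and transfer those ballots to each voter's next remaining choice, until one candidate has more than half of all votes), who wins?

Round 1: A 18, B 15, C 0, D 21, E 17. C eliminated.
Round 2: A 18, B 15, D 21, E 17. B eliminated.
Round 3: A 18, D 21, E 32. A eliminated.
Round 4: D 24, E 47. E has a majority (≥36).

E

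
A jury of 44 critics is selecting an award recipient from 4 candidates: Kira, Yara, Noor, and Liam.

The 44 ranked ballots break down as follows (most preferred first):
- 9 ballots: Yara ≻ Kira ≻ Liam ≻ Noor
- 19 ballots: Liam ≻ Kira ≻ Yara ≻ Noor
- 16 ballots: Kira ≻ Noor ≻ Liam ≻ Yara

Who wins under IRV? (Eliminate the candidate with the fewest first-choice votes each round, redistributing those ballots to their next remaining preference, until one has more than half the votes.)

Kira

Round 1: Kira 16, Yara 9, Noor 0, Liam 19. Noor eliminated.
Round 2: Kira 16, Yara 9, Liam 19. Yara eliminated.
Round 3: Kira 25, Liam 19. Kira has a majority (≥23).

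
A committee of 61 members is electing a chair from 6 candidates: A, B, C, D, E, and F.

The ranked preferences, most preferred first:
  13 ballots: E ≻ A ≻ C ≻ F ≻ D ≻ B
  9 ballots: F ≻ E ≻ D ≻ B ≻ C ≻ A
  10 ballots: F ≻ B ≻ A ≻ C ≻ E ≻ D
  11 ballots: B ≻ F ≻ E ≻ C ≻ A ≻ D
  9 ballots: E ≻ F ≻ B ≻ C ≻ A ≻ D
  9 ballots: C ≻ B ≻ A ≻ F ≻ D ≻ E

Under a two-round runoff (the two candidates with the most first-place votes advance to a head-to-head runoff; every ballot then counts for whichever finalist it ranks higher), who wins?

Round 1 first-place votes: A 0, B 11, C 9, D 0, E 22, F 19. E and F advance.
Runoff: E is ranked above F on 22 ballots, F above E on 39.

F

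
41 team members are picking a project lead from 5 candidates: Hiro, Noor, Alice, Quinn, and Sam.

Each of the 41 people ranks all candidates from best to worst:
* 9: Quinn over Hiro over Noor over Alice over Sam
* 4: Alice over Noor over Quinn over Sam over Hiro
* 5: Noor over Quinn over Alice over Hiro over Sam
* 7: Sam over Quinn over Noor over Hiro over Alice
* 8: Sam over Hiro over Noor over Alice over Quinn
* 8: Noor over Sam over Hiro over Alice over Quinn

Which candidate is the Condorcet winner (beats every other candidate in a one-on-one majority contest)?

Noor

Noor vs Hiro: 24–17
Noor vs Alice: 37–4
Noor vs Quinn: 25–16
Noor vs Sam: 26–15
Noor beats every other candidate.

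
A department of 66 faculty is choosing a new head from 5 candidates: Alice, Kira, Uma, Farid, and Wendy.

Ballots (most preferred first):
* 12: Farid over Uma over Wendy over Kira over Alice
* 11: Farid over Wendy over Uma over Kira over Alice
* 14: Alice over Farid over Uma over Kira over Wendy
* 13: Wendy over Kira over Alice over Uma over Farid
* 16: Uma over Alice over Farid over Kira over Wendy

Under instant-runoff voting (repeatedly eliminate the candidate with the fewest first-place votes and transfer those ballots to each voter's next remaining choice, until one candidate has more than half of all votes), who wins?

Round 1: Alice 14, Kira 0, Uma 16, Farid 23, Wendy 13. Kira eliminated.
Round 2: Alice 14, Uma 16, Farid 23, Wendy 13. Wendy eliminated.
Round 3: Alice 27, Uma 16, Farid 23. Uma eliminated.
Round 4: Alice 43, Farid 23. Alice has a majority (≥34).

Alice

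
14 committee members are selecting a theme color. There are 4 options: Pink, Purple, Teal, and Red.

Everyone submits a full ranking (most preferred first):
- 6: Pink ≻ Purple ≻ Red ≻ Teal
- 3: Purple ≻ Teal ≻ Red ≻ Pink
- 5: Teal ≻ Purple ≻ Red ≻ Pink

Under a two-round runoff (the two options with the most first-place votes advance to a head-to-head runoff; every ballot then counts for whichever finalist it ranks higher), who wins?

Teal

Round 1 first-place votes: Pink 6, Purple 3, Teal 5, Red 0. Pink and Teal advance.
Runoff: Pink is ranked above Teal on 6 ballots, Teal above Pink on 8.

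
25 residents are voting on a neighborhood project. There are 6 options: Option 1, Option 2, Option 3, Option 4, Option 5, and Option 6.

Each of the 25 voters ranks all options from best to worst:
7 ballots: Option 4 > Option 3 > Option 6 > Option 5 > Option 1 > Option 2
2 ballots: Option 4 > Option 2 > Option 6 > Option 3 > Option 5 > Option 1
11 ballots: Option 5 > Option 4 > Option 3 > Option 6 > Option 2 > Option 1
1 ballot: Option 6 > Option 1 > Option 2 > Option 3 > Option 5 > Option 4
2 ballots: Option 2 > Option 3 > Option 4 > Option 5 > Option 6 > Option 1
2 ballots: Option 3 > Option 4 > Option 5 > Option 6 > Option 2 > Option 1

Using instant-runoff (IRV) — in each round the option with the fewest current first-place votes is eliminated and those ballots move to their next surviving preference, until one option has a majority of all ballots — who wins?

Option 4

Round 1: Option 1 0, Option 2 2, Option 3 2, Option 4 9, Option 5 11, Option 6 1. Option 1 eliminated.
Round 2: Option 2 2, Option 3 2, Option 4 9, Option 5 11, Option 6 1. Option 6 eliminated.
Round 3: Option 2 3, Option 3 2, Option 4 9, Option 5 11. Option 3 eliminated.
Round 4: Option 2 3, Option 4 11, Option 5 11. Option 2 eliminated.
Round 5: Option 4 13, Option 5 12. Option 4 has a majority (≥13).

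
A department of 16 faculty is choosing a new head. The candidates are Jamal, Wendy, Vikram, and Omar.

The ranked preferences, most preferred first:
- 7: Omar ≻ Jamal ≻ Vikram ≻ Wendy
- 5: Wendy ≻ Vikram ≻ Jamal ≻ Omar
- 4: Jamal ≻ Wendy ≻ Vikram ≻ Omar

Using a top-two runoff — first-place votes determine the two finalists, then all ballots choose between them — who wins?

Round 1 first-place votes: Jamal 4, Wendy 5, Vikram 0, Omar 7. Omar and Wendy advance.
Runoff: Omar is ranked above Wendy on 7 ballots, Wendy above Omar on 9.

Wendy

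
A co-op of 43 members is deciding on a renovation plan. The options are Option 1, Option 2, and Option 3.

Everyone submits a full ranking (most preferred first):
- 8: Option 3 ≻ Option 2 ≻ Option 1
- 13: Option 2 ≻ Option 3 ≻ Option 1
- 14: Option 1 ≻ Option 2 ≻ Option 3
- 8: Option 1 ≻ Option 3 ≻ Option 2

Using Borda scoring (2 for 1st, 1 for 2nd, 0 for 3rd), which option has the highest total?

Option 2

Option 1: 8×0 + 13×0 + 14×2 + 8×2 = 44
Option 2: 8×1 + 13×2 + 14×1 + 8×0 = 48
Option 3: 8×2 + 13×1 + 14×0 + 8×1 = 37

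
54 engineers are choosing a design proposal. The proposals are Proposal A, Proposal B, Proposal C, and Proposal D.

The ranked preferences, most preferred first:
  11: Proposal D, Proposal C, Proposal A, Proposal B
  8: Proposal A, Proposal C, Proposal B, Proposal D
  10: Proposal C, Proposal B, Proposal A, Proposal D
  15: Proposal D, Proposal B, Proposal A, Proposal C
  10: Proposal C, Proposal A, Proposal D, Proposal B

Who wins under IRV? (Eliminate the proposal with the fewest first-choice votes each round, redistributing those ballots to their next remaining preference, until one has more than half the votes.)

Round 1: Proposal A 8, Proposal B 0, Proposal C 20, Proposal D 26. Proposal B eliminated.
Round 2: Proposal A 8, Proposal C 20, Proposal D 26. Proposal A eliminated.
Round 3: Proposal C 28, Proposal D 26. Proposal C has a majority (≥28).

Proposal C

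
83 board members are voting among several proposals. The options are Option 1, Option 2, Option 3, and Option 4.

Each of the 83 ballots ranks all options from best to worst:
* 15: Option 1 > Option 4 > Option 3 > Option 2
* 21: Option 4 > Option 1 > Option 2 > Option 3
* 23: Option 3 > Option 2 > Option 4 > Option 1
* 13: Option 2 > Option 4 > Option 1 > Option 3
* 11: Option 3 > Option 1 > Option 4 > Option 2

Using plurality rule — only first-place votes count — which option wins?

First-place votes: Option 1 15, Option 2 13, Option 3 34, Option 4 21.

Option 3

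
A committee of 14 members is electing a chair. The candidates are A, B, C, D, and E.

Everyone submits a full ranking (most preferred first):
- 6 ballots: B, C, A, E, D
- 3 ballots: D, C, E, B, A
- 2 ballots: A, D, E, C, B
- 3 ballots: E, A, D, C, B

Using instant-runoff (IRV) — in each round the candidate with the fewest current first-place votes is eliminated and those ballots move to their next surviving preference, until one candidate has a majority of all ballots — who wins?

Round 1: A 2, B 6, C 0, D 3, E 3. C eliminated.
Round 2: A 2, B 6, D 3, E 3. A eliminated.
Round 3: B 6, D 5, E 3. E eliminated.
Round 4: B 6, D 8. D has a majority (≥8).

D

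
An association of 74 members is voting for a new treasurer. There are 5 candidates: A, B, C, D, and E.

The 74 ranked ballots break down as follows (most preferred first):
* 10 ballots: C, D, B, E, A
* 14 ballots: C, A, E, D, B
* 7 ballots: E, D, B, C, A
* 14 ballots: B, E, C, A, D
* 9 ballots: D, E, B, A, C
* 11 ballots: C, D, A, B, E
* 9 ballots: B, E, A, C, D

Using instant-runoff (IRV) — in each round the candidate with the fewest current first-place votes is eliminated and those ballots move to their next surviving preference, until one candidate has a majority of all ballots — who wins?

B

Round 1: A 0, B 23, C 35, D 9, E 7. A eliminated.
Round 2: B 23, C 35, D 9, E 7. E eliminated.
Round 3: B 23, C 35, D 16. D eliminated.
Round 4: B 39, C 35. B has a majority (≥38).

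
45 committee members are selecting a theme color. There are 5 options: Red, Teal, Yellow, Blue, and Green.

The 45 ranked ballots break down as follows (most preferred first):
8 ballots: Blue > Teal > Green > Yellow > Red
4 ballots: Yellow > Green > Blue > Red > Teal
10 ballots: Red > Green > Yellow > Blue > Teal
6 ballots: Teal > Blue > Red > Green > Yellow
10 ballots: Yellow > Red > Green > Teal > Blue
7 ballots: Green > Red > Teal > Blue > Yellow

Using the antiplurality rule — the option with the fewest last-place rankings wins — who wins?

Last-place votes: Red 8, Teal 14, Yellow 13, Blue 10, Green 0.

Green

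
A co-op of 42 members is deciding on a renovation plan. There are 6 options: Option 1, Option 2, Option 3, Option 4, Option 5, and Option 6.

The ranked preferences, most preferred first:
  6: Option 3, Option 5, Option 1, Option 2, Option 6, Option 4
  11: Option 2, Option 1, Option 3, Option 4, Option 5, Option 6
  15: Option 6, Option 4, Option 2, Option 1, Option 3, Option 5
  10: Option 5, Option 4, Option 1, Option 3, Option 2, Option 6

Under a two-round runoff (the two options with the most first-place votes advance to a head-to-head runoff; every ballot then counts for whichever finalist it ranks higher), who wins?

Option 2

Round 1 first-place votes: Option 1 0, Option 2 11, Option 3 6, Option 4 0, Option 5 10, Option 6 15. Option 6 and Option 2 advance.
Runoff: Option 6 is ranked above Option 2 on 15 ballots, Option 2 above Option 6 on 27.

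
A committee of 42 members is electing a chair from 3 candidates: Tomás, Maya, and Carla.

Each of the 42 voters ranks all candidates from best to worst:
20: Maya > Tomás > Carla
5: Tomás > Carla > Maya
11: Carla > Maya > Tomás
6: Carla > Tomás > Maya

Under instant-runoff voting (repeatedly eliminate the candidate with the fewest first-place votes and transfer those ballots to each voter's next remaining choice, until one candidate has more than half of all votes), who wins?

Round 1: Tomás 5, Maya 20, Carla 17. Tomás eliminated.
Round 2: Maya 20, Carla 22. Carla has a majority (≥22).

Carla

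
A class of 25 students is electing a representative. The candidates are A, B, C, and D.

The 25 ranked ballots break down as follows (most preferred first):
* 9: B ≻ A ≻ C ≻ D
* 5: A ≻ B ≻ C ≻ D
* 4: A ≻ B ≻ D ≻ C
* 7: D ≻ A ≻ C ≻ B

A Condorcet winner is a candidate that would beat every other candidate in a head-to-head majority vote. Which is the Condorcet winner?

A

A vs B: 16–9
A vs C: 25–0
A vs D: 18–7
A beats every other candidate.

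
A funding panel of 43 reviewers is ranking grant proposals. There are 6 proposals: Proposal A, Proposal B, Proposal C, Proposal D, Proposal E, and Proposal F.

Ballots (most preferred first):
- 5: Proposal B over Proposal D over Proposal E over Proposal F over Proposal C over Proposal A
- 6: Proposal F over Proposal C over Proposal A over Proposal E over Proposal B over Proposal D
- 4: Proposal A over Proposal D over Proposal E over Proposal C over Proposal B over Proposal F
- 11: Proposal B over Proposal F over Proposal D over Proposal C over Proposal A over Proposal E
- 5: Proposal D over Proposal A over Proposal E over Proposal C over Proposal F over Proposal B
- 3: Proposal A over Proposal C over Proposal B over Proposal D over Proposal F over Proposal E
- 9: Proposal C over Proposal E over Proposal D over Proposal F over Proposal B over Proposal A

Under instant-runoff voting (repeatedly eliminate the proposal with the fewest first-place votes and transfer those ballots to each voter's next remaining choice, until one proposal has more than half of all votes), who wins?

Round 1: Proposal A 7, Proposal B 16, Proposal C 9, Proposal D 5, Proposal E 0, Proposal F 6. Proposal E eliminated.
Round 2: Proposal A 7, Proposal B 16, Proposal C 9, Proposal D 5, Proposal F 6. Proposal D eliminated.
Round 3: Proposal A 12, Proposal B 16, Proposal C 9, Proposal F 6. Proposal F eliminated.
Round 4: Proposal A 12, Proposal B 16, Proposal C 15. Proposal A eliminated.
Round 5: Proposal B 16, Proposal C 27. Proposal C has a majority (≥22).

Proposal C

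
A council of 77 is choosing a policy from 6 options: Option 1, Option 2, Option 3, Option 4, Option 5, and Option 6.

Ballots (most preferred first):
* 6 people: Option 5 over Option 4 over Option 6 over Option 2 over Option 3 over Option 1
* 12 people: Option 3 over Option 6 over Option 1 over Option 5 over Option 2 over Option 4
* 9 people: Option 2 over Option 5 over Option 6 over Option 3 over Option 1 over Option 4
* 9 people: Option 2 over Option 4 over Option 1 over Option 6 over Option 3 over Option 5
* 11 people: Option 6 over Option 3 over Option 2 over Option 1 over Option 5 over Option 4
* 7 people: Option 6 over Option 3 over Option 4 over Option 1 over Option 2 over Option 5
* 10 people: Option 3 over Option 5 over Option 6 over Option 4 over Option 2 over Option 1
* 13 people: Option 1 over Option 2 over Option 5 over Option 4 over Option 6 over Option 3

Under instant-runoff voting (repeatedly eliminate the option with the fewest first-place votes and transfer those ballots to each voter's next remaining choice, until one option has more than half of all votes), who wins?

Option 6

Round 1: Option 1 13, Option 2 18, Option 3 22, Option 4 0, Option 5 6, Option 6 18. Option 4 eliminated.
Round 2: Option 1 13, Option 2 18, Option 3 22, Option 5 6, Option 6 18. Option 5 eliminated.
Round 3: Option 1 13, Option 2 18, Option 3 22, Option 6 24. Option 1 eliminated.
Round 4: Option 2 31, Option 3 22, Option 6 24. Option 3 eliminated.
Round 5: Option 2 31, Option 6 46. Option 6 has a majority (≥39).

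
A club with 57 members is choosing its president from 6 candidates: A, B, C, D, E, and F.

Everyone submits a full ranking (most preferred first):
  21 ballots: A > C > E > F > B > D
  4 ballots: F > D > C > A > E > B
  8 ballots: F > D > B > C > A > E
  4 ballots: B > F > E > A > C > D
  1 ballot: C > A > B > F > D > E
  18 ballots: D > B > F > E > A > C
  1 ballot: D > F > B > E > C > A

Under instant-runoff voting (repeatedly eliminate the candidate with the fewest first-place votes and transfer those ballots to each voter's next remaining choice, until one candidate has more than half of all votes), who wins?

D

Round 1: A 21, B 4, C 1, D 19, E 0, F 12. E eliminated.
Round 2: A 21, B 4, C 1, D 19, F 12. C eliminated.
Round 3: A 22, B 4, D 19, F 12. B eliminated.
Round 4: A 22, D 19, F 16. F eliminated.
Round 5: A 26, D 31. D has a majority (≥29).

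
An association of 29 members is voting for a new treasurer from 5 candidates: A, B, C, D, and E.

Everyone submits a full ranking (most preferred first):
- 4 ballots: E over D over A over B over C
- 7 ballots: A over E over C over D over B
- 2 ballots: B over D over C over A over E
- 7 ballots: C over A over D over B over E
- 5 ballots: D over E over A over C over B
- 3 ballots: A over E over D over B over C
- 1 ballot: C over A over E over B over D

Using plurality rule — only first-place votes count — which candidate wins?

A

First-place votes: A 10, B 2, C 8, D 5, E 4.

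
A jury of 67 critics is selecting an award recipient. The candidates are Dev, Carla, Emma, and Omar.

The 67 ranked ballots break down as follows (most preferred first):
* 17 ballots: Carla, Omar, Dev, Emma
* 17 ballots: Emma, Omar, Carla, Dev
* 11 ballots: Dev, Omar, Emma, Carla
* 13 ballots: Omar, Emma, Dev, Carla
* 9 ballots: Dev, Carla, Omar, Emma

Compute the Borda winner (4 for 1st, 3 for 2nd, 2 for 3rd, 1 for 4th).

Dev: 17×2 + 17×1 + 11×4 + 13×2 + 9×4 = 157
Carla: 17×4 + 17×2 + 11×1 + 13×1 + 9×3 = 153
Emma: 17×1 + 17×4 + 11×2 + 13×3 + 9×1 = 155
Omar: 17×3 + 17×3 + 11×3 + 13×4 + 9×2 = 205

Omar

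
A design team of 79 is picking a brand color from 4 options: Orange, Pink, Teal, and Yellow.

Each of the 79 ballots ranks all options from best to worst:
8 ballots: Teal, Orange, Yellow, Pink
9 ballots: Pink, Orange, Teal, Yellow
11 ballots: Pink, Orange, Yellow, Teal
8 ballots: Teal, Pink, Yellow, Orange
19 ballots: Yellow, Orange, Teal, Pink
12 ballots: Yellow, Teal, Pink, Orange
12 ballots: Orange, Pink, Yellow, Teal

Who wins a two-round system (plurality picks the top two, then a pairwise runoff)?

Pink

Round 1 first-place votes: Orange 12, Pink 20, Teal 16, Yellow 31. Yellow and Pink advance.
Runoff: Yellow is ranked above Pink on 39 ballots, Pink above Yellow on 40.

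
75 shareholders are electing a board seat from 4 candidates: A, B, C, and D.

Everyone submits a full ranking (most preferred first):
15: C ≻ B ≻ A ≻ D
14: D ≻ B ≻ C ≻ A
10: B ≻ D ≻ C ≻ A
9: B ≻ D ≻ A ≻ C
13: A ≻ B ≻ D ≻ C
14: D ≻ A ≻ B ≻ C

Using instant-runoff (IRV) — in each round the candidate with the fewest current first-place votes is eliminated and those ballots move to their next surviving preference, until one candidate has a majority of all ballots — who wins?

B

Round 1: A 13, B 19, C 15, D 28. A eliminated.
Round 2: B 32, C 15, D 28. C eliminated.
Round 3: B 47, D 28. B has a majority (≥38).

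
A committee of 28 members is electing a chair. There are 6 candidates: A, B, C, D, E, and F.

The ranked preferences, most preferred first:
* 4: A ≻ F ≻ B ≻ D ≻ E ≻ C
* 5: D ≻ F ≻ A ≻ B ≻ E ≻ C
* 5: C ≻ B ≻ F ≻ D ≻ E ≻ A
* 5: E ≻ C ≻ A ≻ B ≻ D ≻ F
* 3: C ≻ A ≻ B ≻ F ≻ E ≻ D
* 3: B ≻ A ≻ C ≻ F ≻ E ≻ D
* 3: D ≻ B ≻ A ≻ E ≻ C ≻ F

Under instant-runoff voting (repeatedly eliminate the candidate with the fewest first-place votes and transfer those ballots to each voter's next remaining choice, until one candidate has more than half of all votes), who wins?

C

Round 1: A 4, B 3, C 8, D 8, E 5, F 0. F eliminated.
Round 2: A 4, B 3, C 8, D 8, E 5. B eliminated.
Round 3: A 7, C 8, D 8, E 5. E eliminated.
Round 4: A 7, C 13, D 8. A eliminated.
Round 5: C 16, D 12. C has a majority (≥15).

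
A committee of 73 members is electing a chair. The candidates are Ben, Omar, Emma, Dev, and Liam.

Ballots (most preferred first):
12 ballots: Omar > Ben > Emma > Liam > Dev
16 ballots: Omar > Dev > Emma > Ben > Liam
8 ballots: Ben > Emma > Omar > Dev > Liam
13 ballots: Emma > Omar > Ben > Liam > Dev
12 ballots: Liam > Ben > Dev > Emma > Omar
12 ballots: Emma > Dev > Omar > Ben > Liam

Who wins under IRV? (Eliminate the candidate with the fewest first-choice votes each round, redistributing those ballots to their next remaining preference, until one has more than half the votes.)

Emma

Round 1: Ben 8, Omar 28, Emma 25, Dev 0, Liam 12. Dev eliminated.
Round 2: Ben 8, Omar 28, Emma 25, Liam 12. Ben eliminated.
Round 3: Omar 28, Emma 33, Liam 12. Liam eliminated.
Round 4: Omar 28, Emma 45. Emma has a majority (≥37).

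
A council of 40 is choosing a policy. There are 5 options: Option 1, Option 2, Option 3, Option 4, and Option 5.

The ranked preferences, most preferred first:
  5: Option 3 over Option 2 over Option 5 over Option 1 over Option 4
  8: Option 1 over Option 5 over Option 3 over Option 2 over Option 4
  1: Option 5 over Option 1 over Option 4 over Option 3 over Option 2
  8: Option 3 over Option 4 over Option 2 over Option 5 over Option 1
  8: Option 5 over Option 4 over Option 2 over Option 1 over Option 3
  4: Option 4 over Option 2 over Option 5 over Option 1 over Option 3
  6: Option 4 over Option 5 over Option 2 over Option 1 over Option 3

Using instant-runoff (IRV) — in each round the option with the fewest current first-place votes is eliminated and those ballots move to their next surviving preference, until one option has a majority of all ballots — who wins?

Round 1: Option 1 8, Option 2 0, Option 3 13, Option 4 10, Option 5 9. Option 2 eliminated.
Round 2: Option 1 8, Option 3 13, Option 4 10, Option 5 9. Option 1 eliminated.
Round 3: Option 3 13, Option 4 10, Option 5 17. Option 4 eliminated.
Round 4: Option 3 13, Option 5 27. Option 5 has a majority (≥21).

Option 5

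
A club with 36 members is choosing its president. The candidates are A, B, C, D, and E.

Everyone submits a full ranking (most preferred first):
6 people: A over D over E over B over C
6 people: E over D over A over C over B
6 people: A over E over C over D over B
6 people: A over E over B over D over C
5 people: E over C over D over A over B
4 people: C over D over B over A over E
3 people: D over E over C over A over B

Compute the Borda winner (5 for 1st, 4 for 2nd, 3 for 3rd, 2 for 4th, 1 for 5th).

A: 6×5 + 6×3 + 6×5 + 6×5 + 5×2 + 4×2 + 3×2 = 132
B: 6×2 + 6×1 + 6×1 + 6×3 + 5×1 + 4×3 + 3×1 = 62
C: 6×1 + 6×2 + 6×3 + 6×1 + 5×4 + 4×5 + 3×3 = 91
D: 6×4 + 6×4 + 6×2 + 6×2 + 5×3 + 4×4 + 3×5 = 118
E: 6×3 + 6×5 + 6×4 + 6×4 + 5×5 + 4×1 + 3×4 = 137

E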